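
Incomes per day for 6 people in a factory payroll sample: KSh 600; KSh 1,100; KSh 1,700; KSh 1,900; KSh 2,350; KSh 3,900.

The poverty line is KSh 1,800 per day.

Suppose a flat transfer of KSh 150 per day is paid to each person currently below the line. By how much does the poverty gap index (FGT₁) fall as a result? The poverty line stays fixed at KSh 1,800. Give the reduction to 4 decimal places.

Before: below the line — KSh 600, KSh 1,100, KSh 1,700; poverty gap index (FGT₁) = 0.185185.
After the KSh 150 transfer: below the line — KSh 750, KSh 1,250; poverty gap index (FGT₁) = 0.148148.
Reduction = 0.185185 − 0.148148 = 0.0370.

0.0370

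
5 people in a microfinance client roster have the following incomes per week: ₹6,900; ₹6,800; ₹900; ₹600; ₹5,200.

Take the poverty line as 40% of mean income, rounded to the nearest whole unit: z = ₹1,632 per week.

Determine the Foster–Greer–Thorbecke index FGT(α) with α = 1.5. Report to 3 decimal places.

Below the line: ₹600, ₹900 (q = 2 of N = 5).
Gap ratios (z−y)/z: (1632−600)/1632 = 0.6324; (1632−900)/1632 = 0.4485.
Raised to α = 1.5: 0.50285; 0.30039.
Sum = 0.803242; FGT(1.5) = 0.803242 / 5 = 0.161.

0.161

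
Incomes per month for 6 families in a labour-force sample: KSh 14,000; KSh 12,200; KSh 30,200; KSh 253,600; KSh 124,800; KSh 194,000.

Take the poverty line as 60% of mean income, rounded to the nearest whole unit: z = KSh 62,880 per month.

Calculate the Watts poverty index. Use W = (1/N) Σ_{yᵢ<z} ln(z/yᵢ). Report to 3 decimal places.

Below the line: KSh 12,200, KSh 14,000, KSh 30,200 (q = 3 of N = 6).
ln(z/y) terms: ln(62880/12200) = 1.6398; ln(62880/14000) = 1.5022; ln(62880/30200) = 0.7334.
W = 3.875349 / 6 = 0.646.

0.646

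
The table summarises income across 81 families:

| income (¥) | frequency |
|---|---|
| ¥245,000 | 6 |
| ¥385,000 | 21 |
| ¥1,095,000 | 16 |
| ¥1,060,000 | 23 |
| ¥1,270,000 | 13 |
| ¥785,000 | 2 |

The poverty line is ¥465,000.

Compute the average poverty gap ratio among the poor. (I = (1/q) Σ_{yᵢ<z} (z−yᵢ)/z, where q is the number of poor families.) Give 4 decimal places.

Below z: 6×¥245,000, 21×¥385,000 (q = 27 of N = 81).
Shortfall ratios (z−y)/z: 0.4731 (×6), 0.1720 (×21); sum = 6.451613.
I averages over the q = 27 poor units only: 6.451613 / 27 = 0.2389.

0.2389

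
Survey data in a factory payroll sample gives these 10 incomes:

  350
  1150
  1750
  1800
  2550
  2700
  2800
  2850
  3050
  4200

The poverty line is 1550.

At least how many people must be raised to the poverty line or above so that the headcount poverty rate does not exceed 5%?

Currently q = 2 of N = 10 are below the line (H = 0.200).
A headcount ratio of at most 5% allows at most ⌊0.05 × 10⌋ = 0 poor people.
So at least 2 − 0 = 2 must be lifted.

2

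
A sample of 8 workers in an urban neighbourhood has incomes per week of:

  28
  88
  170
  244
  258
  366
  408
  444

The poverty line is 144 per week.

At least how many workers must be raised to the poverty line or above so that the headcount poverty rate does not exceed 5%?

2

2 of the 8 workers are poor, so H = 2/8 = 0.250.
A headcount ratio of at most 5% allows at most ⌊0.05 × 8⌋ = 0 poor workers.
So at least 2 − 0 = 2 must be lifted.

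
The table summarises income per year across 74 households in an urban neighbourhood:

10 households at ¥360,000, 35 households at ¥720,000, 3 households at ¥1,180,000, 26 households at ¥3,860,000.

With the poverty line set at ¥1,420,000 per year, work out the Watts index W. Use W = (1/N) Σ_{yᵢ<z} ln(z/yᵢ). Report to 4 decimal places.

0.5142

Below z: 10×¥360,000, 35×¥720,000, 3×¥1,180,000 (q = 48 of N = 74).
ln(z/y) terms: ln(1420000/360000) = 1.3723 (×10); ln(1420000/720000) = 0.6792 (×35); ln(1420000/1180000) = 0.1851 (×3).
W = 38.049141 / 74 = 0.5142.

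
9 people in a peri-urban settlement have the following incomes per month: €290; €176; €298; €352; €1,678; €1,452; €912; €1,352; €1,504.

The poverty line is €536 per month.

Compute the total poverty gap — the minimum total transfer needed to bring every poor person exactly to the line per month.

€1,028

Below z: €176, €290, €298, €352 (q = 4 of N = 9).
Individual gaps: 536−176 = 360; 536−290 = 246; 536−298 = 238; 536−352 = 184.
Aggregate gap = €1,028.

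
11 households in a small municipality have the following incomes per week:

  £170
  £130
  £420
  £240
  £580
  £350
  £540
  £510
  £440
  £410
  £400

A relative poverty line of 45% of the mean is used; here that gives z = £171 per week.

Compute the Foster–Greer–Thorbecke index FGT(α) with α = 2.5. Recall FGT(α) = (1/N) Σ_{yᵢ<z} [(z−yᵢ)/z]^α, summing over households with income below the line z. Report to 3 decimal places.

Poor units: £130, £170 (q = 2 of N = 11).
Shortfall ratios: (171−130)/171 = 0.2398; (171−170)/171 = 0.0058.
Raised to α = 2.5: 0.02815; 0.00000.
Sum = 0.028152; FGT(2.5) = 0.028152 / 11 = 0.003.

0.003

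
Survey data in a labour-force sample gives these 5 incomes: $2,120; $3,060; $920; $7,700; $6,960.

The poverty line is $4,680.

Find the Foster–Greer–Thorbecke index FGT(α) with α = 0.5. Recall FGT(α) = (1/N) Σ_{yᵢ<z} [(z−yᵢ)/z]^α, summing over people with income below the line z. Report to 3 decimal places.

Poor units: $920, $2,120, $3,060 (q = 3 of N = 5).
Shortfall ratios: (4680−920)/4680 = 0.8034; (4680−2120)/4680 = 0.5470; (4680−3060)/4680 = 0.3462.
Raised to α = 0.5: 0.89634; 0.73960; 0.58835.
Sum = 2.224285; FGT(0.5) = 2.224285 / 5 = 0.445.

0.445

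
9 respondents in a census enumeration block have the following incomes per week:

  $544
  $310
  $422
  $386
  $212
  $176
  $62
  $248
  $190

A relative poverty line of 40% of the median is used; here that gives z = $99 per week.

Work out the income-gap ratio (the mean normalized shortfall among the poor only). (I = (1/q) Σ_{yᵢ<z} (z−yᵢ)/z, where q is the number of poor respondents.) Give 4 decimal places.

Incomes under z: $62 (q = 1 of N = 9).
Relative gaps: 0.3737; sum = 0.373737.
The income-gap ratio divides by q (the poor only): 0.373737 / 1 = 0.3737.

0.3737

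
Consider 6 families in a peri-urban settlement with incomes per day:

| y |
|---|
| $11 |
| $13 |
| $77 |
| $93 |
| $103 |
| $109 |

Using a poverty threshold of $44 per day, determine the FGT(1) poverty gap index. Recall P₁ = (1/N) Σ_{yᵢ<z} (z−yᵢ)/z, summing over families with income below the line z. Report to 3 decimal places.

Incomes under z: $11, $13 (q = 2 of N = 6).
Relative gaps: (44−11)/44 = 0.7500; (44−13)/44 = 0.7045.
Σ = 1.454545. Dividing by the full population N = 6 gives P₁ = 0.242.

0.242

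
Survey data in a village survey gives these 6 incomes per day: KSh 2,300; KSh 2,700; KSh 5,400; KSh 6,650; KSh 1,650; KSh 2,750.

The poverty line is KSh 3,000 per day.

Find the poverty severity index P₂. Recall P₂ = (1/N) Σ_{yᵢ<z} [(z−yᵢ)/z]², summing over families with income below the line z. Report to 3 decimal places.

0.046

Poor units: KSh 1,650, KSh 2,300, KSh 2,700, KSh 2,750 (q = 4 of N = 6).
Shortfall ratios: (3000−1650)/3000 = 0.4500; (3000−2300)/3000 = 0.2333; (3000−2700)/3000 = 0.1000; (3000−2750)/3000 = 0.0833.
Squared: 0.2025; 0.0544; 0.0100; 0.0069.
Sum = 0.273889; P₂ = 0.273889 / 6 = 0.046.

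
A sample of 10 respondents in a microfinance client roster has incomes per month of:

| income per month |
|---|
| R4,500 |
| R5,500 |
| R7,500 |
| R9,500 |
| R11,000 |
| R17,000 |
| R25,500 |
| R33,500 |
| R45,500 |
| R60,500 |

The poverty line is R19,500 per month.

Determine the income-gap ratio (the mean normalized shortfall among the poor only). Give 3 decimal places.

0.530

Below the line: R4,500, R5,500, R7,500, R9,500, R11,000, R17,000 (q = 6 of N = 10).
Relative gaps: 0.7692, 0.7179, 0.6154, 0.5128, 0.4359, 0.1282; sum = 3.179487.
The income-gap ratio divides by q (the poor only): 3.179487 / 6 = 0.530.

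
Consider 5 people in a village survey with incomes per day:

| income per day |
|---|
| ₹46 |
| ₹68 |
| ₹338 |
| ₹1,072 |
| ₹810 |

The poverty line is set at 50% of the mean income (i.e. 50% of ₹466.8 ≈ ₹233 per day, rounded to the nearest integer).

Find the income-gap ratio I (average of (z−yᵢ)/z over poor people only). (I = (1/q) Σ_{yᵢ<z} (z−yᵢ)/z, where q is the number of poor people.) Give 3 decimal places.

Below the line: ₹46, ₹68 (q = 2 of N = 5).
Relative gaps: 0.8026, 0.7082; sum = 1.510730.
I averages over the q = 2 poor units only: 1.510730 / 2 = 0.755.

0.755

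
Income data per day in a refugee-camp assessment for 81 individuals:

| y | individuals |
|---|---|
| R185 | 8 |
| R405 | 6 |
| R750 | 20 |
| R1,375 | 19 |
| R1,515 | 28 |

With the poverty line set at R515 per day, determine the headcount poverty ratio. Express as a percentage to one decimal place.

17.3%

14 of the 81 individuals have income below R515.
H = 14/81 = 17.3%.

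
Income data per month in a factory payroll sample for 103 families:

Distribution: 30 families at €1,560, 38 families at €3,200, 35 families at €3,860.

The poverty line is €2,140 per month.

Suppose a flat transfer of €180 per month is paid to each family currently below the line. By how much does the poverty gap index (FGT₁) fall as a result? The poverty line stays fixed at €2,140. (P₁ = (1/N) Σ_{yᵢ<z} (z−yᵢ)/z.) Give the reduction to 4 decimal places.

0.0245

Before: below the line — 30×€1,560; poverty gap index (FGT₁) = 0.078940.
After the €180 transfer: below the line — 30×€1,740; poverty gap index (FGT₁) = 0.054442.
Reduction = 0.078940 − 0.054442 = 0.0245.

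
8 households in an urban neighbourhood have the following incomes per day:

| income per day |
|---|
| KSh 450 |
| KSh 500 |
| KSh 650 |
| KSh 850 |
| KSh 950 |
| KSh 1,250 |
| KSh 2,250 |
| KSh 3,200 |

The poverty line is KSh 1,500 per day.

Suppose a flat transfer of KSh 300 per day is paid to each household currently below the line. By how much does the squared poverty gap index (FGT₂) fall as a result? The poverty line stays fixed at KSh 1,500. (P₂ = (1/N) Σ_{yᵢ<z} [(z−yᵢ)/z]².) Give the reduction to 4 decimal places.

Before: below the line — KSh 450, KSh 500, KSh 650, KSh 850, KSh 950, KSh 1,250; squared poverty gap index (FGT₂) = 0.200694.
After the KSh 300 transfer: below the line — KSh 750, KSh 800, KSh 950, KSh 1,150, KSh 1,250; squared poverty gap index (FGT₂) = 0.085556.
Reduction = 0.200694 − 0.085556 = 0.1151.

0.1151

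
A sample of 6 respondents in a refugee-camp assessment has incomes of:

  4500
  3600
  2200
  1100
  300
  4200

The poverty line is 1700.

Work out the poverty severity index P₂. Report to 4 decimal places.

Poor units: 300, 1100 (q = 2 of N = 6).
Relative gaps: (1700−300)/1700 = 0.8235; (1700−1100)/1700 = 0.3529.
Squared: 0.6782; 0.1246.
Sum = 0.802768; P₂ = 0.802768 / 6 = 0.1338.

0.1338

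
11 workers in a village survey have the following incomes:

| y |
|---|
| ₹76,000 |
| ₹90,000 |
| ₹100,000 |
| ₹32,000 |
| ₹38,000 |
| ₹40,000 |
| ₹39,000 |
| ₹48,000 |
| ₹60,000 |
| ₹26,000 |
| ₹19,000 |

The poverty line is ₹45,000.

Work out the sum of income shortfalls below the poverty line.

₹76,000

Below z: ₹19,000, ₹26,000, ₹32,000, ₹38,000, ₹39,000, ₹40,000 (q = 6 of N = 11).
Individual gaps: 45000−19000 = 26000; 45000−26000 = 19000; 45000−32000 = 13000; 45000−38000 = 7000; 45000−39000 = 6000; 45000−40000 = 5000.
Aggregate gap = ₹76,000.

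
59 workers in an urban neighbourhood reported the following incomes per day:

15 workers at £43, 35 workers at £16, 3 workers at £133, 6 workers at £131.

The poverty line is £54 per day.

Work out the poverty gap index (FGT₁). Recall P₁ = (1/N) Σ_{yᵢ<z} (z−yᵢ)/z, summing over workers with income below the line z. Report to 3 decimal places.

0.469

Below z: 35×£16, 15×£43 (q = 50 of N = 59).
Shortfall ratios: (54−16)/54 = 0.7037 (×35); (54−43)/54 = 0.2037 (×15).
Sum of shortfalls = 27.685185; P₁ averages over all N: 27.685185 / 59 = 0.469.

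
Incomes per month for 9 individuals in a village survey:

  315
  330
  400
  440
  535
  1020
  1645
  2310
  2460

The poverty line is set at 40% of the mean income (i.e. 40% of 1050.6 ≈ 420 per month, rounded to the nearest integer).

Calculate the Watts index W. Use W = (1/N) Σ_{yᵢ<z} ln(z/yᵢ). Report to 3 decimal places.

Below the line: 315, 330, 400 (q = 3 of N = 9).
ln(z/y) terms: ln(420/315) = 0.2877; ln(420/330) = 0.2412; ln(420/400) = 0.0488.
W = 0.577634 / 9 = 0.064.

0.064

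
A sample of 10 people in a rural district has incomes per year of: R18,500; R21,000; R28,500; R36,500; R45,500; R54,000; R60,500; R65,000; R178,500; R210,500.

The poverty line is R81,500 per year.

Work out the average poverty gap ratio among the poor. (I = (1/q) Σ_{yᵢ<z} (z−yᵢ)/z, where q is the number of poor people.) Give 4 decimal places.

0.4946

Below the line: R18,500, R21,000, R28,500, R36,500, R45,500, R54,000, R60,500, R65,000 (q = 8 of N = 10).
Shortfall ratios (z−y)/z: 0.7730, 0.7423, 0.6503, 0.5521, 0.4417, 0.3374, 0.2577, 0.2025; sum = 3.957055.
The income-gap ratio divides by q (the poor only): 3.957055 / 8 = 0.4946.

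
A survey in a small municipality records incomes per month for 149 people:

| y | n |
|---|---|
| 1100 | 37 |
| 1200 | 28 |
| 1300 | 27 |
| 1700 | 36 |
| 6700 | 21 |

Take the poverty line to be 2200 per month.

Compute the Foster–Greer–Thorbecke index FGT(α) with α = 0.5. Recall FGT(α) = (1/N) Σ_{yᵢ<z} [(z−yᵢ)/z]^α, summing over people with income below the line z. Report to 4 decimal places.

Below the line: 37×1100, 28×1200, 27×1300, 36×1700 (q = 128 of N = 149).
Relative gaps: (2200−1100)/2200 = 0.5000 (×37); (2200−1200)/2200 = 0.4545 (×28); (2200−1300)/2200 = 0.4091 (×27); (2200−1700)/2200 = 0.2273 (×36).
Raised to α = 0.5: 0.70711 (×37); 0.67420 (×28); 0.63960 (×27); 0.47673 (×36).
Sum = 79.472132; FGT(0.5) = 79.472132 / 149 = 0.5334.

0.5334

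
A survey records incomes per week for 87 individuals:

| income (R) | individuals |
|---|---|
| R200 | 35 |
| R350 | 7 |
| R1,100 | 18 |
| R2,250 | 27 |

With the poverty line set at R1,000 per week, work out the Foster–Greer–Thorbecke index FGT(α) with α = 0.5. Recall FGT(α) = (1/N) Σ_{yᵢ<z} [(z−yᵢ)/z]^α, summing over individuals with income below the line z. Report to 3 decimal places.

0.425

Below z: 35×R200, 7×R350 (q = 42 of N = 87).
Normalized shortfalls: (1000−200)/1000 = 0.8000 (×35); (1000−350)/1000 = 0.6500 (×7).
Raised to α = 0.5: 0.89443 (×35); 0.80623 (×7).
Sum = 36.948532; FGT(0.5) = 36.948532 / 87 = 0.425.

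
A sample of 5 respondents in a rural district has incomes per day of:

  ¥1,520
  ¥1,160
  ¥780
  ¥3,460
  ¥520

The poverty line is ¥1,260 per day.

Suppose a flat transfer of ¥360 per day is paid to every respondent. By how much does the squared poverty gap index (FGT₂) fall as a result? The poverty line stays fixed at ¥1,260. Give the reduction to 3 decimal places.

0.079

Before: below the line — ¥520, ¥780, ¥1,160; squared poverty gap index (FGT₂) = 0.09927.
After the ¥360 transfer: below the line — ¥880, ¥1,140; squared poverty gap index (FGT₂) = 0.02001.
Reduction = 0.09927 − 0.02001 = 0.079.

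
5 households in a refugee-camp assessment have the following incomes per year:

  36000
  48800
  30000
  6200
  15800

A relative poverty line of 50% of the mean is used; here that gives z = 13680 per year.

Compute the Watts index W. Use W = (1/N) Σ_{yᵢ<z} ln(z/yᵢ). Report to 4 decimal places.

0.1583

Poor units: 6200 (q = 1 of N = 5).
ln(z/y) terms: ln(13680/6200) = 0.7914.
W = 0.791386 / 5 = 0.1583.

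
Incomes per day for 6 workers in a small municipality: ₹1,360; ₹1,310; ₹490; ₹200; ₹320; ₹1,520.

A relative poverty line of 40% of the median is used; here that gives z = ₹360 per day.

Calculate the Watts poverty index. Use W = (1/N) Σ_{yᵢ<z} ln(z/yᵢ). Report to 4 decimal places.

Below z: ₹200, ₹320 (q = 2 of N = 6).
ln(z/y) terms: ln(360/200) = 0.5878; ln(360/320) = 0.1178.
W = 0.705570 / 6 = 0.1176.

0.1176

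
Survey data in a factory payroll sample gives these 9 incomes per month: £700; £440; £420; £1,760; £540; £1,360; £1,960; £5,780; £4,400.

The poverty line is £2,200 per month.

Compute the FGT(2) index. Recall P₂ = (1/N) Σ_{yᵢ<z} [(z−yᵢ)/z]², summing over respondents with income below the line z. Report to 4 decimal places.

0.2807

Below z: £420, £440, £540, £700, £1,360, £1,760, £1,960 (q = 7 of N = 9).
Shortfall ratios: (2200−420)/2200 = 0.8091; (2200−440)/2200 = 0.8000; (2200−540)/2200 = 0.7545; (2200−700)/2200 = 0.6818; (2200−1360)/2200 = 0.3818; (2200−1760)/2200 = 0.2000; (2200−1960)/2200 = 0.1091.
Squared: 0.6546; 0.6400; 0.5693; 0.4649; 0.1458; 0.0400; 0.0119.
Sum = 2.526529; P₂ = 2.526529 / 9 = 0.2807.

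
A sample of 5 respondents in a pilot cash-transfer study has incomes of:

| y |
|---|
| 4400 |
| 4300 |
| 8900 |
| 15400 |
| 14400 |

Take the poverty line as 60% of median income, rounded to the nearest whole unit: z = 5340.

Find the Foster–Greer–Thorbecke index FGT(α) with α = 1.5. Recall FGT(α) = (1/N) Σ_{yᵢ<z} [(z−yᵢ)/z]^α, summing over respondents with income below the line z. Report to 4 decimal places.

Below z: 4300, 4400 (q = 2 of N = 5).
Relative gaps: (5340−4300)/5340 = 0.1948; (5340−4400)/5340 = 0.1760.
Raised to α = 1.5: 0.08595; 0.07385.
Sum = 0.159803; FGT(1.5) = 0.159803 / 5 = 0.0320.

0.0320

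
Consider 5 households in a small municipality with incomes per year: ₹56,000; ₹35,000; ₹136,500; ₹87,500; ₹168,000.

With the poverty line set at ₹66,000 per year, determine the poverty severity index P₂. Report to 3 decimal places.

0.049

Poor units: ₹35,000, ₹56,000 (q = 2 of N = 5).
Normalized shortfalls: (66000−35000)/66000 = 0.4697; (66000−56000)/66000 = 0.1515.
Squared: 0.2206; 0.0230.
Sum = 0.243572; P₂ = 0.243572 / 5 = 0.049.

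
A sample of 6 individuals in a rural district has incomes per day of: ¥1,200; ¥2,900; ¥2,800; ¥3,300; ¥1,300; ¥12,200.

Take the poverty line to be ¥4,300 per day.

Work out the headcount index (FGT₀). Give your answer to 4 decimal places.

0.8333

5 of the 6 individuals have income below ¥4,300.
H = 5/6 = 0.8333.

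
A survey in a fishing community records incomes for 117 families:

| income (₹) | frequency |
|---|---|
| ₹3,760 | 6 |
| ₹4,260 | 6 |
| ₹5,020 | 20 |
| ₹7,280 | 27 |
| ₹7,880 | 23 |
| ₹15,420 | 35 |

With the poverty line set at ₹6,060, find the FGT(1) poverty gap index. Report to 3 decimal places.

0.064

Below z: 6×₹3,760, 6×₹4,260, 20×₹5,020 (q = 32 of N = 117).
Shortfall ratios: (6060−3760)/6060 = 0.3795 (×6); (6060−4260)/6060 = 0.2970 (×6); (6060−5020)/6060 = 0.1716 (×20).
Sum of shortfalls = 7.491749; P₁ averages over all N: 7.491749 / 117 = 0.064.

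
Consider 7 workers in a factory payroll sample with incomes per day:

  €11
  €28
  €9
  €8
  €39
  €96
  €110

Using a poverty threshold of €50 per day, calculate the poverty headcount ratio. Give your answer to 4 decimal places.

0.7143

5 of the 7 workers have income below €50.
H = 5/7 = 0.7143.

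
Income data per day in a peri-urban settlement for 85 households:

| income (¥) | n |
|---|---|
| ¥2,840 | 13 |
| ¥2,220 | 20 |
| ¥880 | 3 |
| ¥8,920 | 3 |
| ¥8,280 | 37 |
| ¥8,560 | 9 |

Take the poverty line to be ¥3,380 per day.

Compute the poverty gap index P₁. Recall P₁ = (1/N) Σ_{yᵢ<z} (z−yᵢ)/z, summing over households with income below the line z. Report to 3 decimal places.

0.131

Below z: 3×¥880, 20×¥2,220, 13×¥2,840 (q = 36 of N = 85).
Relative gaps: (3380−880)/3380 = 0.7396 (×3); (3380−2220)/3380 = 0.3432 (×20); (3380−2840)/3380 = 0.1598 (×13).
Sum of shortfalls = 11.159763; P₁ averages over all N: 11.159763 / 85 = 0.131.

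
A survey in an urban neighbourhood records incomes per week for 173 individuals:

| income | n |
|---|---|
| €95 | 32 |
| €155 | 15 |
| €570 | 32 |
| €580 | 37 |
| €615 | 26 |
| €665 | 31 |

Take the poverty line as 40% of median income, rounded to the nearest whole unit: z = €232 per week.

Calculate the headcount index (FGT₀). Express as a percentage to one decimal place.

27.2%

47 of the 173 individuals have income below €232.
H = 47/173 = 27.2%.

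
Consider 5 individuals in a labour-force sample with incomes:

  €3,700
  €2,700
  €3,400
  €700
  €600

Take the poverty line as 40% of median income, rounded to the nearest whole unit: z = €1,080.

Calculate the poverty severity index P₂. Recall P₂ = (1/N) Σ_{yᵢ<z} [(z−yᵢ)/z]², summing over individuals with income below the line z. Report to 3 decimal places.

Incomes under z: €600, €700 (q = 2 of N = 5).
Normalized shortfalls: (1080−600)/1080 = 0.4444; (1080−700)/1080 = 0.3519.
Squared: 0.1975; 0.1238.
Sum = 0.321331; P₂ = 0.321331 / 5 = 0.064.

0.064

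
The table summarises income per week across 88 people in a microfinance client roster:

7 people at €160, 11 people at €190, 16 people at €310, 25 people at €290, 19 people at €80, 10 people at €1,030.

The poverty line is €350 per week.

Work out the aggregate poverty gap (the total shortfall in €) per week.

Poor units: 19×€80, 7×€160, 11×€190, 25×€290, 16×€310 (q = 78 of N = 88).
Individual gaps: 19×(350−80) = 5130; 7×(350−160) = 1330; 11×(350−190) = 1760; 25×(350−290) = 1500; 16×(350−310) = 640.
Aggregate gap = €10,360.

€10,360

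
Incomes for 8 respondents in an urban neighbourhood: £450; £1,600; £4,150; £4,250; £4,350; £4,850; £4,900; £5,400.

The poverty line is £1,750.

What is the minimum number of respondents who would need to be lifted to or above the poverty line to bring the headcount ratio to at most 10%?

Currently q = 2 of N = 8 are below the line (H = 0.250).
A headcount ratio of at most 10% allows at most ⌊0.10 × 8⌋ = 0 poor respondents.
So at least 2 − 0 = 2 must be lifted.

2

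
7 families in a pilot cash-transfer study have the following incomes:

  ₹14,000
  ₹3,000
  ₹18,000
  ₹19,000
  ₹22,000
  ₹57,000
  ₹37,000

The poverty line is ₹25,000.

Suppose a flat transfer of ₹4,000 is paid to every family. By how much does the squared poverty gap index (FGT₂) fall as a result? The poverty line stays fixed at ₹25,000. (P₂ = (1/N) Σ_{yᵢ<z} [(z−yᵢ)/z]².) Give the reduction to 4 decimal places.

0.0715

Before: below the line — ₹3,000, ₹14,000, ₹18,000, ₹19,000, ₹22,000; squared poverty gap index (FGT₂) = 0.159771.
After the ₹4,000 transfer: below the line — ₹7,000, ₹18,000, ₹22,000, ₹23,000; squared poverty gap index (FGT₂) = 0.088229.
Reduction = 0.159771 − 0.088229 = 0.0715.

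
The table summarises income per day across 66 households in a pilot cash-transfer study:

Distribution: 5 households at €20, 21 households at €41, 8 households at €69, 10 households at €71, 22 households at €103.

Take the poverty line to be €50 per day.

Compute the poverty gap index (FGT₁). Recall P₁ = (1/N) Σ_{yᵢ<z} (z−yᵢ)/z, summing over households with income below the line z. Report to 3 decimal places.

0.103

Incomes under z: 5×€20, 21×€41 (q = 26 of N = 66).
Shortfall ratios: (50−20)/50 = 0.6000 (×5); (50−41)/50 = 0.1800 (×21).
Sum of shortfalls = 6.780000; P₁ averages over all N: 6.780000 / 66 = 0.103.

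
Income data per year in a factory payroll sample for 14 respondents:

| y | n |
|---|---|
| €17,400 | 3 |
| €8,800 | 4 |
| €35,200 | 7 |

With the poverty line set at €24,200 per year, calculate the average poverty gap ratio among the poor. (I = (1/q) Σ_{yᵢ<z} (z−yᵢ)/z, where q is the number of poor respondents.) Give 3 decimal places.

Poor units: 4×€8,800, 3×€17,400 (q = 7 of N = 14).
Relative gaps: 0.6364 (×4), 0.2810 (×3); sum = 3.388430.
I averages over the q = 7 poor units only: 3.388430 / 7 = 0.484.

0.484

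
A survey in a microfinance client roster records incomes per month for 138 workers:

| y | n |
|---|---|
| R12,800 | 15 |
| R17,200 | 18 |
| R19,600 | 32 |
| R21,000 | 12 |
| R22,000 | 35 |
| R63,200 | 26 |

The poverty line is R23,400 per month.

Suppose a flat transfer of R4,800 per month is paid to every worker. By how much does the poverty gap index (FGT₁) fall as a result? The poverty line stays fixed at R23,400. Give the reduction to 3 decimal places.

Before: below the line — 15×R12,800, 18×R17,200, 32×R19,600, 12×R21,000, 35×R22,000; poverty gap index (FGT₁) = 0.14555.
After the R4,800 transfer: below the line — 15×R17,600, 18×R22,000; poverty gap index (FGT₁) = 0.03475.
Reduction = 0.14555 − 0.03475 = 0.111.

0.111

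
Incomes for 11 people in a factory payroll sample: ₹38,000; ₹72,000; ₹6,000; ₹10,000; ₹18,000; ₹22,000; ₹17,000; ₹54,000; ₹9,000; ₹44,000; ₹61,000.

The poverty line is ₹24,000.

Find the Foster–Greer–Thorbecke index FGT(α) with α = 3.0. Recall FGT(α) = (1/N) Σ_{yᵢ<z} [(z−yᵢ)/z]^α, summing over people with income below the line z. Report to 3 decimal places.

Below z: ₹6,000, ₹9,000, ₹10,000, ₹17,000, ₹18,000, ₹22,000 (q = 6 of N = 11).
Normalized shortfalls: (24000−6000)/24000 = 0.7500; (24000−9000)/24000 = 0.6250; (24000−10000)/24000 = 0.5833; (24000−17000)/24000 = 0.2917; (24000−18000)/24000 = 0.2500; (24000−22000)/24000 = 0.0833.
Raised to α = 3.0: 0.42188; 0.24414; 0.19850; 0.02481; 0.01562; 0.00058.
Sum = 0.905527; FGT(3.0) = 0.905527 / 11 = 0.082.

0.082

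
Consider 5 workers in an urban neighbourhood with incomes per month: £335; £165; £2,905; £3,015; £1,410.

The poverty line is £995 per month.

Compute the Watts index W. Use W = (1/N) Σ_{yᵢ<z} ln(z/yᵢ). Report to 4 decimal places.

0.5771

Poor units: £165, £335 (q = 2 of N = 5).
Log gaps: ln(995/165) = 1.7968; ln(995/335) = 1.0886.
W = 2.885409 / 5 = 0.5771.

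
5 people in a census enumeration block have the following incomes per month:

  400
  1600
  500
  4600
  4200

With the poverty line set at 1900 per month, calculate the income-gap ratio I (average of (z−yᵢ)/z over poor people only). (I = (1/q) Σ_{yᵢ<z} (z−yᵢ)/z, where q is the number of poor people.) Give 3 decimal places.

0.561

Below the line: 400, 500, 1600 (q = 3 of N = 5).
Shortfall ratios (z−y)/z: 0.7895, 0.7368, 0.1579; sum = 1.684211.
I averages over the q = 3 poor units only: 1.684211 / 3 = 0.561.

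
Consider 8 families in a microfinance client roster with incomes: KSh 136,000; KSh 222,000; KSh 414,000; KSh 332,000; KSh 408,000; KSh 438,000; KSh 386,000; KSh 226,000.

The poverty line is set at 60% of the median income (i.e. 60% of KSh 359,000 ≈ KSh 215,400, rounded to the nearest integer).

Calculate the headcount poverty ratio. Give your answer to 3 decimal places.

1 of the 8 families have income below KSh 215,400.
H = 1/8 = 0.125.

0.125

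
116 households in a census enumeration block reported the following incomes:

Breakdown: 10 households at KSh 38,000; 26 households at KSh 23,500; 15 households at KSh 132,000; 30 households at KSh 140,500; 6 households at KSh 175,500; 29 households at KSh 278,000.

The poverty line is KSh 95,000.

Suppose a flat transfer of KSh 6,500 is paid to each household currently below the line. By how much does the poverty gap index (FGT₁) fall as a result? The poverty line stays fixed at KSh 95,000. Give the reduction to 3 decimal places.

0.021

Before: below the line — 26×KSh 23,500, 10×KSh 38,000; poverty gap index (FGT₁) = 0.22042.
After the KSh 6,500 transfer: below the line — 26×KSh 30,000, 10×KSh 44,500; poverty gap index (FGT₁) = 0.19918.
Reduction = 0.22042 − 0.19918 = 0.021.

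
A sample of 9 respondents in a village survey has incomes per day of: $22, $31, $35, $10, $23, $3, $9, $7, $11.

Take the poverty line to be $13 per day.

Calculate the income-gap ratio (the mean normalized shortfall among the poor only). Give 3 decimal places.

0.385

Incomes under z: $3, $7, $9, $10, $11 (q = 5 of N = 9).
Relative gaps: 0.7692, 0.4615, 0.3077, 0.2308, 0.1538; sum = 1.923077.
The income-gap ratio divides by q (the poor only): 1.923077 / 5 = 0.385.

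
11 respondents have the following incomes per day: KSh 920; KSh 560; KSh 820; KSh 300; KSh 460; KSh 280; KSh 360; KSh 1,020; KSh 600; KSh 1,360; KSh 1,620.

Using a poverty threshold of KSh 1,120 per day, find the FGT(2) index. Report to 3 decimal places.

Incomes under z: KSh 280, KSh 300, KSh 360, KSh 460, KSh 560, KSh 600, KSh 820, KSh 920, KSh 1,020 (q = 9 of N = 11).
Shortfall ratios: (1120−280)/1120 = 0.7500; (1120−300)/1120 = 0.7321; (1120−360)/1120 = 0.6786; (1120−460)/1120 = 0.5893; (1120−560)/1120 = 0.5000; (1120−600)/1120 = 0.4643; (1120−820)/1120 = 0.2679; (1120−920)/1120 = 0.1786; (1120−1020)/1120 = 0.0893.
Squared: 0.5625; 0.5360; 0.4605; 0.3473; 0.2500; 0.2156; 0.0717; 0.0319; 0.0080.
Sum = 2.483418; P₂ = 2.483418 / 11 = 0.226.

0.226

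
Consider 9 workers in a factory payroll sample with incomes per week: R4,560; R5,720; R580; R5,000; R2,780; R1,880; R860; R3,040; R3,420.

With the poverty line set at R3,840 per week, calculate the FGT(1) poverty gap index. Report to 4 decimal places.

Poor units: R580, R860, R1,880, R2,780, R3,040, R3,420 (q = 6 of N = 9).
Gap ratios (z−y)/z: (3840−580)/3840 = 0.8490; (3840−860)/3840 = 0.7760; (3840−1880)/3840 = 0.5104; (3840−2780)/3840 = 0.2760; (3840−3040)/3840 = 0.2083; (3840−3420)/3840 = 0.1094.
Σ = 2.729167. Dividing by the full population N = 9 gives P₁ = 0.3032.

0.3032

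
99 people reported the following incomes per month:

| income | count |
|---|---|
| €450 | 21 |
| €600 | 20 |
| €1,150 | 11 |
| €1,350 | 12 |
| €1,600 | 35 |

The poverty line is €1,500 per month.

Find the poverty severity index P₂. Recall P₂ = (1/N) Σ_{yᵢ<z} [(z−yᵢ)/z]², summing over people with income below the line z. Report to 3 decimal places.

0.184

Below the line: 21×€450, 20×€600, 11×€1,150, 12×€1,350 (q = 64 of N = 99).
Shortfall ratios: (1500−450)/1500 = 0.7000 (×21); (1500−600)/1500 = 0.6000 (×20); (1500−1150)/1500 = 0.2333 (×11); (1500−1350)/1500 = 0.1000 (×12).
Squared: 0.4900 (×21); 0.3600 (×20); 0.0544 (×11); 0.0100 (×12).
Sum = 18.208889; P₂ = 18.208889 / 99 = 0.184.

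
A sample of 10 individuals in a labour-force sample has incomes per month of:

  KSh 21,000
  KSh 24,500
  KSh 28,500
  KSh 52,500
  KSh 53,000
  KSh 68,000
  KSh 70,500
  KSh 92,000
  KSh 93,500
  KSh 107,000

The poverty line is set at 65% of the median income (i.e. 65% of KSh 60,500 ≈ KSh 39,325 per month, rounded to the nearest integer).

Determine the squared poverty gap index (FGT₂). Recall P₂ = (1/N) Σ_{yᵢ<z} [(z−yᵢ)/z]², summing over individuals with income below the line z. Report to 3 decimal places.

Below z: KSh 21,000, KSh 24,500, KSh 28,500 (q = 3 of N = 10).
Gap ratios (z−y)/z: (39325−21000)/39325 = 0.4660; (39325−24500)/39325 = 0.3770; (39325−28500)/39325 = 0.2753.
Squared: 0.2171; 0.1421; 0.0758.
Sum = 0.435038; P₂ = 0.435038 / 10 = 0.044.

0.044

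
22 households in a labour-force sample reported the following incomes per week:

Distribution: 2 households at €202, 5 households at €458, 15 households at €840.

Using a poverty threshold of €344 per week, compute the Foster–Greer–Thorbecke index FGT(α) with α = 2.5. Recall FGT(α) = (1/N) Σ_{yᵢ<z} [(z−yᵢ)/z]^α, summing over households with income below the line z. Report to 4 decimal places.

Below z: 2×€202 (q = 2 of N = 22).
Relative gaps: (344−202)/344 = 0.4128 (×2).
Raised to α = 2.5: 0.10948 (×2).
Sum = 0.218955; FGT(2.5) = 0.218955 / 22 = 0.0100.

0.0100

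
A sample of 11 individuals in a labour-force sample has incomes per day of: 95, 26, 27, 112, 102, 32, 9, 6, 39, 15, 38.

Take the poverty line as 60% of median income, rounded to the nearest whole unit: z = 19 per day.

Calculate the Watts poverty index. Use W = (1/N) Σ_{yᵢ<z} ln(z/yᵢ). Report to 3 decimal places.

0.194

Poor units: 6, 9, 15 (q = 3 of N = 11).
Log shortfalls: ln(19/6) = 1.1527; ln(19/9) = 0.7472; ln(19/15) = 0.2364.
W = 2.136283 / 11 = 0.194.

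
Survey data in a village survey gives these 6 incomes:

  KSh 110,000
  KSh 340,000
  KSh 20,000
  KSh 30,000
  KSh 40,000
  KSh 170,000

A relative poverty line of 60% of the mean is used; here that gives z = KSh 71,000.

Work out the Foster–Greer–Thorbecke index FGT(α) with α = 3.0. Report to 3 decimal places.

Incomes under z: KSh 20,000, KSh 30,000, KSh 40,000 (q = 3 of N = 6).
Normalized shortfalls: (71000−20000)/71000 = 0.7183; (71000−30000)/71000 = 0.5775; (71000−40000)/71000 = 0.4366.
Raised to α = 3.0: 0.37063; 0.19256; 0.08324.
Sum = 0.646426; FGT(3.0) = 0.646426 / 6 = 0.108.

0.108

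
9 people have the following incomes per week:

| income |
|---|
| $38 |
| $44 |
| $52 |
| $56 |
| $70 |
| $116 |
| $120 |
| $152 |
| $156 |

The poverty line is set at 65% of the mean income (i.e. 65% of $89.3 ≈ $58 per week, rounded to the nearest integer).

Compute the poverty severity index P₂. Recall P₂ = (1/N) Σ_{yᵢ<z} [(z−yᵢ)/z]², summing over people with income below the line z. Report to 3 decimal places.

Poor units: $38, $44, $52, $56 (q = 4 of N = 9).
Gap ratios (z−y)/z: (58−38)/58 = 0.3448; (58−44)/58 = 0.2414; (58−52)/58 = 0.1034; (58−56)/58 = 0.0345.
Squared: 0.1189; 0.0583; 0.0107; 0.0012.
Sum = 0.189061; P₂ = 0.189061 / 9 = 0.021.

0.021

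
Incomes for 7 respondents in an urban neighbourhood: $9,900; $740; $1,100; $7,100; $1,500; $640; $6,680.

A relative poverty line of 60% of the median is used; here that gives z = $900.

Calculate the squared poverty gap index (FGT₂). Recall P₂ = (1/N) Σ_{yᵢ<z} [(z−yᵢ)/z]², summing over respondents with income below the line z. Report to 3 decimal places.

0.016

Poor units: $640, $740 (q = 2 of N = 7).
Shortfall ratios: (900−640)/900 = 0.2889; (900−740)/900 = 0.1778.
Squared: 0.0835; 0.0316.
Sum = 0.115062; P₂ = 0.115062 / 7 = 0.016.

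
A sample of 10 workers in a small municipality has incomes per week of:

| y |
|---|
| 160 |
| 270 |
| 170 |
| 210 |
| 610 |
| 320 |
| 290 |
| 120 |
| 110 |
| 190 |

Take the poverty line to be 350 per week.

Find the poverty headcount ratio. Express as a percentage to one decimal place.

9 of the 10 workers have income below 350.
H = 9/10 = 90.0%.

90.0%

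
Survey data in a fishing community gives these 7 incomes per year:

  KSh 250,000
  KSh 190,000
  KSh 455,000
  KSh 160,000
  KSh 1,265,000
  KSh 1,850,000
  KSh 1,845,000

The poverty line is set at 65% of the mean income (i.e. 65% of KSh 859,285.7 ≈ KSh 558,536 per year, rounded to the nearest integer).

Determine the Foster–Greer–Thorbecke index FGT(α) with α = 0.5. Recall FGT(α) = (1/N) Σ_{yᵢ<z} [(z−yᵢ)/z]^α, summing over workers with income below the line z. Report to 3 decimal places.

Below the line: KSh 160,000, KSh 190,000, KSh 250,000, KSh 455,000 (q = 4 of N = 7).
Relative gaps: (558536−160000)/558536 = 0.7135; (558536−190000)/558536 = 0.6598; (558536−250000)/558536 = 0.5524; (558536−455000)/558536 = 0.1854.
Raised to α = 0.5: 0.84471; 0.81230; 0.74324; 0.43055.
Sum = 2.830791; FGT(0.5) = 2.830791 / 7 = 0.404.

0.404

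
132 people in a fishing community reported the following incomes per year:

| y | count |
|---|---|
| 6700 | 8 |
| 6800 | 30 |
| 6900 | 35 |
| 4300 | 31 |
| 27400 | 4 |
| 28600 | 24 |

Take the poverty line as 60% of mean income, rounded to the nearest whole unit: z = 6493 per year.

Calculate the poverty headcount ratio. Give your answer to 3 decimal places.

0.235

31 of the 132 people have income below 6493.
H = 31/132 = 0.235.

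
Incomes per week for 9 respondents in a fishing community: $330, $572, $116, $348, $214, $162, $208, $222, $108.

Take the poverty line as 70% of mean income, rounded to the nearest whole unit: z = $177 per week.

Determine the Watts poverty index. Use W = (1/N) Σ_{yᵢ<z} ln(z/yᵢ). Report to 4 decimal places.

Incomes under z: $108, $116, $162 (q = 3 of N = 9).
Log gaps: ln(177/108) = 0.4940; ln(177/116) = 0.4226; ln(177/162) = 0.0886.
W = 1.005131 / 9 = 0.1117.

0.1117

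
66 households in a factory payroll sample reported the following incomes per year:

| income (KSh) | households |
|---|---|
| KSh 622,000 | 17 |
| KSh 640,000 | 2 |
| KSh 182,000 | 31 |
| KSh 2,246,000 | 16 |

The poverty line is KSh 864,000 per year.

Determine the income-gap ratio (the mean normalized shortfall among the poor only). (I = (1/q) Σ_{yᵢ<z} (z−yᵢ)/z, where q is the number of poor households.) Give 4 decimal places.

Incomes under z: 31×KSh 182,000, 17×KSh 622,000, 2×KSh 640,000 (q = 50 of N = 66).
Shortfall ratios (z−y)/z: 0.7894 (×31), 0.2801 (×17), 0.2593 (×2); sum = 29.750000.
I averages over the q = 50 poor units only: 29.750000 / 50 = 0.5950.

0.5950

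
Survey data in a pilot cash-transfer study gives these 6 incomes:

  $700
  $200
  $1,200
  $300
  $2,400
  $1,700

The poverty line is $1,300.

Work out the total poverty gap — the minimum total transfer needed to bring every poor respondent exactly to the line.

Below the line: $200, $300, $700, $1,200 (q = 4 of N = 6).
Individual gaps: 1300−200 = 1100; 1300−300 = 1000; 1300−700 = 600; 1300−1200 = 100.
Aggregate gap = $2,800.

$2,800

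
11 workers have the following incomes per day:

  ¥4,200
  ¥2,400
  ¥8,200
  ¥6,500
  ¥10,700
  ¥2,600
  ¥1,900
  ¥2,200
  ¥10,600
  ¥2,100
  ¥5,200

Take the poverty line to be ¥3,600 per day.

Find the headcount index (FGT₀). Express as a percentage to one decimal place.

5 of the 11 workers have income below ¥3,600.
H = 5/11 = 45.5%.

45.5%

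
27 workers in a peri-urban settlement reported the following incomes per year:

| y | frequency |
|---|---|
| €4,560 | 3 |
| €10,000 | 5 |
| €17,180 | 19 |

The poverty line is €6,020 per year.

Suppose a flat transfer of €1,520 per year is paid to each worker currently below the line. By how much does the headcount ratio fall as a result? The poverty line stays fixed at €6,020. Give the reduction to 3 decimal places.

0.111

Before: below the line — 3×€4,560; headcount ratio = 0.11111.
After the €1,520 transfer: below the line — none; headcount ratio = 0.00000.
Reduction = 0.11111 − 0.00000 = 0.111.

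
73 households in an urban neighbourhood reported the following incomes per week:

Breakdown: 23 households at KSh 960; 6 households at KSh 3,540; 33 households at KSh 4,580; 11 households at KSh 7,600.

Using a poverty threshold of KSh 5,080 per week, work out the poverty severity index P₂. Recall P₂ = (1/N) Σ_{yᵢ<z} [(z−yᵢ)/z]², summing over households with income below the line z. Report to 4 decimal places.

0.2192

Incomes under z: 23×KSh 960, 6×KSh 3,540, 33×KSh 4,580 (q = 62 of N = 73).
Gap ratios (z−y)/z: (5080−960)/5080 = 0.8110 (×23); (5080−3540)/5080 = 0.3031 (×6); (5080−4580)/5080 = 0.0984 (×33).
Squared: 0.6578 (×23); 0.0919 (×6); 0.0097 (×33).
Sum = 15.999550; P₂ = 15.999550 / 73 = 0.2192.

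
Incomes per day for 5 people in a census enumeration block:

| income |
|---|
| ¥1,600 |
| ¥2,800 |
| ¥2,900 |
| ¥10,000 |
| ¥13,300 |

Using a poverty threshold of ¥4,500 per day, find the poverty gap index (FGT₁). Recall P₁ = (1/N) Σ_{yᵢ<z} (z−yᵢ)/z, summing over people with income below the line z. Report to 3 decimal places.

0.276

Below the line: ¥1,600, ¥2,800, ¥2,900 (q = 3 of N = 5).
Gap ratios (z−y)/z: (4500−1600)/4500 = 0.6444; (4500−2800)/4500 = 0.3778; (4500−2900)/4500 = 0.3556.
Σ = 1.377778. Dividing by the full population N = 5 gives P₁ = 0.276.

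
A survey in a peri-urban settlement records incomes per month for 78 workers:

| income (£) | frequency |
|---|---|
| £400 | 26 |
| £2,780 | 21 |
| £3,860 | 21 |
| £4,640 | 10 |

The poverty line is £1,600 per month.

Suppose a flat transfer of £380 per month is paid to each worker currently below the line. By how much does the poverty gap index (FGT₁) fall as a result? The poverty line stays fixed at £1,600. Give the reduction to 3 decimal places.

0.079

Before: below the line — 26×£400; poverty gap index (FGT₁) = 0.25000.
After the £380 transfer: below the line — 26×£780; poverty gap index (FGT₁) = 0.17083.
Reduction = 0.25000 − 0.17083 = 0.079.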